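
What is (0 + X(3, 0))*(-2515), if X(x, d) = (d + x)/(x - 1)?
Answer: -7545/2 ≈ -3772.5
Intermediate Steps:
X(x, d) = (d + x)/(-1 + x)
(0 + X(3, 0))*(-2515) = (0 + (0 + 3)/(-1 + 3))*(-2515) = (0 + 3/2)*(-2515) = (3/2)*(-2515) = -7545/2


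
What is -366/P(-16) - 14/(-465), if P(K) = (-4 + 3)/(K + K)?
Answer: -5446066/465 ≈ -11712.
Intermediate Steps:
P(K) = -1/(2*K)
-366/P(-16) - 14/(-465) = -366/((-1/2/(-16))) - 14/(-465) = -366/((-1/2*(-1/16))) - 14*(-1/465) = -366/1/32 + 14/465 = -366*32 + 14/465 = -11712 + 14/465 = -5446066/465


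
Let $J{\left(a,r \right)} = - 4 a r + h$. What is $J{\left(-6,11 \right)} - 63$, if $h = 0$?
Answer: $201$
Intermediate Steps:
$J{\left(a,r \right)} = - 4 a r$ ($J{\left(a,r \right)} = - 4 a r + 0 = - 4 a r$)
$J{\left(-6,11 \right)} - 63 = \left(-4\right) \left(-6\right) 11 - 63 = 264 - 63 = 201$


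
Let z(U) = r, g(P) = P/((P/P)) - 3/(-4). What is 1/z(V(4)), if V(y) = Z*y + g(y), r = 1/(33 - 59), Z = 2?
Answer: -26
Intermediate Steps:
g(P) = ¾ + P (g(P) = P/1 - 3*(-¼) = P*1 + ¾ = P + ¾ = ¾ + P)
r = -1/26 (r = 1/(-26) = -1/26 ≈ -0.038462)
V(y) = ¾ + 3*y (V(y) = 2*y + (¾ + y) = ¾ + 3*y)
z(U) = -1/26
1/z(V(4)) = 1/(-1/26) = -26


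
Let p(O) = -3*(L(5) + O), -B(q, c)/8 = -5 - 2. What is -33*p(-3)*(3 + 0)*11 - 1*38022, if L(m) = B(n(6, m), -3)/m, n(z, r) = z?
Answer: -56163/5 ≈ -11233.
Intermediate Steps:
B(q, c) = 56 (B(q, c) = -8*(-5 - 2) = -8*(-7) = 56)
L(m) = 56/m
p(O) = -168/5 - 3*O (p(O) = -3*(56/5 + O) = -168/5 - 3*O)
-33*p(-3)*(3 + 0)*11 - 1*38022 = -33*(-168/5 - 3*(-3))*(3 + 0)*11 - 1*38022 = -33*(-168/5 + 9)*3*11 - 38022 = -(-4059)*3/5*11 - 38022 = -33*(-369/5)*11 - 38022 = (12177/5)*11 - 38022 = 133947/5 - 38022 = -56163/5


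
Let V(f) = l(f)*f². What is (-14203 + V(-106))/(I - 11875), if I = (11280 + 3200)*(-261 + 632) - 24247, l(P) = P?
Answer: -1205219/5335958 ≈ -0.22587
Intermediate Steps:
I = 5347833 (I = 14480*371 - 24247 = 5372080 - 24247 = 5347833)
V(f) = f³ (V(f) = f*f² = f³)
(-14203 + V(-106))/(I - 11875) = (-14203 + (-106)³)/(5347833 - 11875) = (-14203 - 1191016)/5335958 = -1205219*1/5335958 = -1205219/5335958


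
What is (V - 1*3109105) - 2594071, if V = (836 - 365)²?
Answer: -5481335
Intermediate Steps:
V = 221841 (V = 471² = 221841)
(V - 1*3109105) - 2594071 = (221841 - 1*3109105) - 2594071 = (221841 - 3109105) - 2594071 = -2887264 - 2594071 = -5481335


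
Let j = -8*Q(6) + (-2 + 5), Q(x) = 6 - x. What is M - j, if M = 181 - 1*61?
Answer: 117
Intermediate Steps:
M = 120 (M = 181 - 61 = 120)
j = 3 (j = -8*(6 - 1*6) + (-2 + 5) = -8*(6 - 6) + 3 = -8*0 + 3 = 0 + 3 = 3)
M - j = 120 - 1*3 = 120 - 3 = 117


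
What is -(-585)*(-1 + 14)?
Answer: 7605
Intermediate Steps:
-(-585)*(-1 + 14) = -(-585)*13 = -39*(-195) = 7605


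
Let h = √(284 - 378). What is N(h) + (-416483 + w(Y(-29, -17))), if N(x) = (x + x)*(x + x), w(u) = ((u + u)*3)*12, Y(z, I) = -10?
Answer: -417579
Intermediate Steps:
w(u) = 72*u (w(u) = ((2*u)*3)*12 = (6*u)*12 = 72*u)
h = I*√94 (h = √(-94) = I*√94 ≈ 9.6954*I)
N(x) = 4*x² (N(x) = (2*x)*(2*x) = 4*x²)
N(h) + (-416483 + w(Y(-29, -17))) = 4*(I*√94)² + (-416483 + 72*(-10)) = 4*(-94) + (-416483 - 720) = -376 - 417203 = -417579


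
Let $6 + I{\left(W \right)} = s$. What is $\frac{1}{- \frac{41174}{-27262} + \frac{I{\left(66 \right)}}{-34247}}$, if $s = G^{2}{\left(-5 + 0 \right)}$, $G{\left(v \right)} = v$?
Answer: $\frac{466820857}{704784000} \approx 0.66236$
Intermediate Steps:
$s = 25$ ($s = \left(-5 + 0\right)^{2} = \left(-5\right)^{2} = 25$)
$I{\left(W \right)} = 19$ ($I{\left(W \right)} = -6 + 25 = 19$)
$\frac{1}{- \frac{41174}{-27262} + \frac{I{\left(66 \right)}}{-34247}} = \frac{1}{- \frac{41174}{-27262} + \frac{19}{-34247}} = \frac{1}{\left(-41174\right) \left(- \frac{1}{27262}\right) + 19 \left(- \frac{1}{34247}\right)} = \frac{1}{\frac{20587}{13631} - \frac{19}{34247}} = \frac{1}{\frac{704784000}{466820857}} = \frac{466820857}{704784000}$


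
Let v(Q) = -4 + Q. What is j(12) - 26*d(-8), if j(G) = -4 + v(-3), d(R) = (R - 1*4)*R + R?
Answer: -2299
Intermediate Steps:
d(R) = R + R*(-4 + R) (d(R) = (R - 4)*R + R = (-4 + R)*R + R = R*(-4 + R) + R = R + R*(-4 + R))
j(G) = -11 (j(G) = -4 + (-4 - 3) = -4 - 7 = -11)
j(12) - 26*d(-8) = -11 - (-208)*(-3 - 8) = -11 - (-208)*(-11) = -11 - 26*88 = -11 - 2288 = -2299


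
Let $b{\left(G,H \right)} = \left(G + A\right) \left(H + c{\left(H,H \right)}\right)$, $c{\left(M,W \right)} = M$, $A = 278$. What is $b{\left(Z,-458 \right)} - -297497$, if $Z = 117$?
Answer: $-64323$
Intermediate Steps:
$b{\left(G,H \right)} = 2 H \left(278 + G\right)$ ($b{\left(G,H \right)} = \left(G + 278\right) \left(H + H\right) = \left(278 + G\right) 2 H = 2 H \left(278 + G\right)$)
$b{\left(Z,-458 \right)} - -297497 = 2 \left(-458\right) \left(278 + 117\right) - -297497 = 2 \left(-458\right) 395 + 297497 = -361820 + 297497 = -64323$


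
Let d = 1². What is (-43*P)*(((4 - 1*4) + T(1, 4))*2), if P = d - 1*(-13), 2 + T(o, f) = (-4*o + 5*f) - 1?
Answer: -15652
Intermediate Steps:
d = 1
T(o, f) = -3 - 4*o + 5*f (T(o, f) = -2 + ((-4*o + 5*f) - 1) = -2 + (-1 - 4*o + 5*f) = -3 - 4*o + 5*f)
P = 14 (P = 1 - 1*(-13) = 1 + 13 = 14)
(-43*P)*(((4 - 1*4) + T(1, 4))*2) = (-43*14)*(((4 - 1*4) + (-3 - 4*1 + 5*4))*2) = -602*((4 - 4) + (-3 - 4 + 20))*2 = -602*(0 + 13)*2 = -7826*2 = -602*26 = -15652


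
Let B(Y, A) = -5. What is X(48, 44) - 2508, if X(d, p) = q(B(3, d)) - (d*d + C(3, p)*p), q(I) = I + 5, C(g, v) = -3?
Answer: -4680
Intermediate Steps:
q(I) = 5 + I
X(d, p) = -d² + 3*p (X(d, p) = (5 - 5) - (d*d - 3*p) = 0 - (d² - 3*p) = 0 + (-d² + 3*p) = -d² + 3*p)
X(48, 44) - 2508 = (-1*48² + 3*44) - 2508 = (-1*2304 + 132) - 2508 = (-2304 + 132) - 2508 = -2172 - 2508 = -4680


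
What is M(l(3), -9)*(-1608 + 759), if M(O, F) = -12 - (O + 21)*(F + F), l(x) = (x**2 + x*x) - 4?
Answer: -524682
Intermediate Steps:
l(x) = -4 + 2*x**2 (l(x) = (x**2 + x**2) - 4 = 2*x**2 - 4 = -4 + 2*x**2)
M(O, F) = -12 - 2*F*(21 + O) (M(O, F) = -12 - (21 + O)*2*F = -12 - 2*F*(21 + O))
M(l(3), -9)*(-1608 + 759) = (-12 - 42*(-9) - 2*(-9)*(-4 + 2*3**2))*(-1608 + 759) = (-12 + 378 - 2*(-9)*(-4 + 2*9))*(-849) = (-12 + 378 - 2*(-9)*(-4 + 18))*(-849) = (-12 + 378 - 2*(-9)*14)*(-849) = (-12 + 378 + 252)*(-849) = 618*(-849) = -524682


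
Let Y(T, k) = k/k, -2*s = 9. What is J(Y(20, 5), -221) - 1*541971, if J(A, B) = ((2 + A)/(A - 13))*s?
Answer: -4335759/8 ≈ -5.4197e+5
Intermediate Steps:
s = -9/2 (s = -1/2*9 = -9/2 ≈ -4.5000)
Y(T, k) = 1
J(A, B) = -9*(2 + A)/(2*(-13 + A)) (J(A, B) = ((2 + A)/(A - 13))*(-9/2) = ((2 + A)/(-13 + A))*(-9/2) = -9*(2 + A)/(2*(-13 + A)))
J(Y(20, 5), -221) - 1*541971 = 9*(-2 - 1*1)/(2*(-13 + 1)) - 1*541971 = (9/2)*(-2 - 1)/(-12) - 541971 = (9/2)*(-1/12)*(-3) - 541971 = 9/8 - 541971 = -4335759/8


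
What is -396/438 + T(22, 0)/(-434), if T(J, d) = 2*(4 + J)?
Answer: -16220/15841 ≈ -1.0239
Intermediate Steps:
T(J, d) = 8 + 2*J
-396/438 + T(22, 0)/(-434) = -396/438 + (8 + 2*22)/(-434) = -396*1/438 + (8 + 44)*(-1/434) = -66/73 + 52*(-1/434) = -66/73 - 26/217 = -16220/15841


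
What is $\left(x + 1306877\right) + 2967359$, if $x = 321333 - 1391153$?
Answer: $3204416$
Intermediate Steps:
$x = -1069820$ ($x = 321333 - 1391153 = -1069820$)
$\left(x + 1306877\right) + 2967359 = \left(-1069820 + 1306877\right) + 2967359 = 237057 + 2967359 = 3204416$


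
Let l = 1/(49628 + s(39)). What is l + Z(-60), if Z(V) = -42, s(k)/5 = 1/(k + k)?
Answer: -162581460/3870989 ≈ -42.000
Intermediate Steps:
s(k) = 5/(2*k) (s(k) = 5/(k + k) = 5/((2*k)) = 5*(1/(2*k)) = 5/(2*k))
l = 78/3870989 (l = 1/(49628 + (5/2)/39) = 1/(49628 + (5/2)*(1/39)) = 1/(49628 + 5/78) = 1/(3870989/78) = 78/3870989 ≈ 2.0150e-5)
l + Z(-60) = 78/3870989 - 42 = -162581460/3870989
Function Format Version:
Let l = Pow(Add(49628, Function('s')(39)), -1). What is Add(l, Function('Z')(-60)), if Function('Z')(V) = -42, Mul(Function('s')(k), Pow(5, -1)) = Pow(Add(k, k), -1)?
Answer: Rational(-162581460, 3870989) ≈ -42.000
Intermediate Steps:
Function('s')(k) = Mul(Rational(5, 2), Pow(k, -1)) (Function('s')(k) = Mul(5, Pow(Add(k, k), -1)) = Mul(5, Pow(Mul(2, k), -1)) = Mul(5, Mul(Rational(1, 2), Pow(k, -1))) = Mul(Rational(5, 2), Pow(k, -1)))
l = Rational(78, 3870989) (l = Pow(Add(49628, Mul(Rational(5, 2), Pow(39, -1))), -1) = Pow(Add(49628, Mul(Rational(5, 2), Rational(1, 39))), -1) = Pow(Add(49628, Rational(5, 78)), -1) = Pow(Rational(3870989, 78), -1) = Rational(78, 3870989) ≈ 2.0150e-5)
Add(l, Function('Z')(-60)) = Add(Rational(78, 3870989), -42) = Rational(-162581460, 3870989)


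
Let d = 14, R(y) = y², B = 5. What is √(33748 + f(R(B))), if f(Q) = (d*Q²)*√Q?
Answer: √77498 ≈ 278.38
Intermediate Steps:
f(Q) = 14*Q^(5/2) (f(Q) = (14*Q²)*√Q = 14*Q^(5/2))
√(33748 + f(R(B))) = √(33748 + 14*(5²)^(5/2)) = √(33748 + 14*25^(5/2)) = √(33748 + 14*3125) = √(33748 + 43750) = √77498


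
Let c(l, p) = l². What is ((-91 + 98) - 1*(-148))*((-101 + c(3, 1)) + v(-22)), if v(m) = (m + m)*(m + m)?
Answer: 285820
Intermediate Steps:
v(m) = 4*m² (v(m) = (2*m)*(2*m) = 4*m²)
((-91 + 98) - 1*(-148))*((-101 + c(3, 1)) + v(-22)) = ((-91 + 98) - 1*(-148))*((-101 + 3²) + 4*(-22)²) = (7 + 148)*((-101 + 9) + 4*484) = 155*(-92 + 1936) = 155*1844 = 285820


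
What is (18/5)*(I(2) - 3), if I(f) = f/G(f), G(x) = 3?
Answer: -42/5 ≈ -8.4000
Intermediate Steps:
I(f) = f/3
(18/5)*(I(2) - 3) = (18/5)*((⅓)*2 - 3) = (18*(⅕))*(⅔ - 3) = (18/5)*(-7/3) = -42/5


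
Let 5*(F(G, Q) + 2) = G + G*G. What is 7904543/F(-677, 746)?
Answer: 39522715/457642 ≈ 86.362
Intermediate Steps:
F(G, Q) = -2 + G/5 + G²/5 (F(G, Q) = -2 + (G + G*G)/5 = -2 + (G + G²)/5 = -2 + (G/5 + G²/5) = -2 + G/5 + G²/5)
7904543/F(-677, 746) = 7904543/(-2 + (⅕)*(-677) + (⅕)*(-677)²) = 7904543/(-2 - 677/5 + (⅕)*458329) = 7904543/(-2 - 677/5 + 458329/5) = 7904543/(457642/5) = 7904543*(5/457642) = 39522715/457642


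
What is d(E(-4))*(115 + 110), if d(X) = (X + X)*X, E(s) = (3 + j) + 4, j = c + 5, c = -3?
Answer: 36450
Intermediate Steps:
j = 2 (j = -3 + 5 = 2)
E(s) = 9 (E(s) = (3 + 2) + 4 = 5 + 4 = 9)
d(X) = 2*X**2 (d(X) = (2*X)*X = 2*X**2)
d(E(-4))*(115 + 110) = (2*9**2)*(115 + 110) = (2*81)*225 = 162*225 = 36450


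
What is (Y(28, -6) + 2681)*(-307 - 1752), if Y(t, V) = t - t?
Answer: -5520179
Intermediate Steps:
Y(t, V) = 0
(Y(28, -6) + 2681)*(-307 - 1752) = (0 + 2681)*(-307 - 1752) = 2681*(-2059) = -5520179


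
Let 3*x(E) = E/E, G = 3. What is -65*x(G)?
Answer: -65/3 ≈ -21.667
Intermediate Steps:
x(E) = ⅓ (x(E) = (E/E)/3 = (⅓)*1 = ⅓)
-65*x(G) = -65*⅓ = -65/3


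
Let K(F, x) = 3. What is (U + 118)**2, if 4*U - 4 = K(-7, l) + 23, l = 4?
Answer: 63001/4 ≈ 15750.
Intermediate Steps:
U = 15/2 (U = 1 + (3 + 23)/4 = 1 + (1/4)*26 = 1 + 13/2 = 15/2 ≈ 7.5000)
(U + 118)**2 = (15/2 + 118)**2 = (251/2)**2 = 63001/4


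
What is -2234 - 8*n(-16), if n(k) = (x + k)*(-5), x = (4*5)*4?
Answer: 326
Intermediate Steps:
x = 80 (x = 20*4 = 80)
n(k) = -400 - 5*k (n(k) = (80 + k)*(-5) = -400 - 5*k)
-2234 - 8*n(-16) = -2234 - 8*(-400 - 5*(-16)) = -2234 - 8*(-400 + 80) = -2234 - 8*(-320) = -2234 - 1*(-2560) = -2234 + 2560 = 326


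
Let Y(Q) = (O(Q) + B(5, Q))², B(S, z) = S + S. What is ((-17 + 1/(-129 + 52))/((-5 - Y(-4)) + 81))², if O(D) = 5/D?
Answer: 439321600/480249 ≈ 914.78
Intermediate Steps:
B(S, z) = 2*S
Y(Q) = (10 + 5/Q)² (Y(Q) = (5/Q + 2*5)² = (5/Q + 10)² = (10 + 5/Q)²)
((-17 + 1/(-129 + 52))/((-5 - Y(-4)) + 81))² = ((-17 + 1/(-129 + 52))/((-5 - (10 + 5/(-4))²) + 81))² = ((-17 + 1/(-77))/((-5 - (10 + 5*(-¼))²) + 81))² = ((-17 - 1/77)/((-5 - (10 - 5/4)²) + 81))² = (-1310/(77*((-5 - (35/4)²) + 81)))² = (-1310/(77*((-5 - 1*1225/16) + 81)))² = (-1310/(77*((-5 - 1225/16) + 81)))² = (-1310/(77*(-1305/16 + 81)))² = (-1310/(77*(-9/16)))² = (-1310/77*(-16/9))² = (20960/693)² = 439321600/480249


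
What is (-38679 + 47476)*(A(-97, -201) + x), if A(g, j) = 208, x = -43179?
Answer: -378015887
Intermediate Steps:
(-38679 + 47476)*(A(-97, -201) + x) = (-38679 + 47476)*(208 - 43179) = 8797*(-42971) = -378015887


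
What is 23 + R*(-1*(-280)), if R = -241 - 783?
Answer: -286697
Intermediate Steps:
R = -1024
23 + R*(-1*(-280)) = 23 - (-1024)*(-280) = 23 - 1024*280 = 23 - 286720 = -286697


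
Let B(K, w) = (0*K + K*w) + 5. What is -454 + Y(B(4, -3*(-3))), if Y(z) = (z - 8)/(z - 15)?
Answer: -11771/26 ≈ -452.73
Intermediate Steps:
B(K, w) = 5 + K*w (B(K, w) = (0 + K*w) + 5 = K*w + 5 = 5 + K*w)
Y(z) = (-8 + z)/(-15 + z)
-454 + Y(B(4, -3*(-3))) = -454 + (-8 + (5 + 4*(-3*(-3))))/(-15 + (5 + 4*(-3*(-3)))) = -454 + (-8 + (5 + 4*9))/(-15 + (5 + 4*9)) = -454 + (-8 + (5 + 36))/(-15 + (5 + 36)) = -454 + (-8 + 41)/(-15 + 41) = -454 + 33/26 = -11771/26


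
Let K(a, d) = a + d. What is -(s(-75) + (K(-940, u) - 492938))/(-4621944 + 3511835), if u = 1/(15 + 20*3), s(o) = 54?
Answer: -37036799/83258175 ≈ -0.44484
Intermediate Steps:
u = 1/75 (u = 1/(15 + 60) = 1/75 ≈ 0.013333)
-(s(-75) + (K(-940, u) - 492938))/(-4621944 + 3511835) = -(54 + ((-940 + 1/75) - 492938))/(-4621944 + 3511835) = -(54 + (-70499/75 - 492938))/(-1110109) = -(54 - 37040849/75)*(-1)/1110109 = -(-37036799)*(-1)/(75*1110109) = -1*37036799/83258175 = -37036799/83258175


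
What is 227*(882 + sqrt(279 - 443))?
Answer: 200214 + 454*I*sqrt(41) ≈ 2.0021e+5 + 2907.0*I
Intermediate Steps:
227*(882 + sqrt(279 - 443)) = 227*(882 + sqrt(-164)) = 227*(882 + 2*I*sqrt(41)) = 200214 + 454*I*sqrt(41)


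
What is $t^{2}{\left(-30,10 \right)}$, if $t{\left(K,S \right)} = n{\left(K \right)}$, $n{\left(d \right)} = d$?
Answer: $900$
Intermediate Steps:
$t{\left(K,S \right)} = K$
$t^{2}{\left(-30,10 \right)} = \left(-30\right)^{2} = 900$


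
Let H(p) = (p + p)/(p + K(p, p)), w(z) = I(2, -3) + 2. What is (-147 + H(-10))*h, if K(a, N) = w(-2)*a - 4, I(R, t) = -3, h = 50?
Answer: -7100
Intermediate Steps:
w(z) = -1 (w(z) = -3 + 2 = -1)
K(a, N) = -4 - a (K(a, N) = -a - 4 = -4 - a)
H(p) = -p/2 (H(p) = (p + p)/(p + (-4 - p)) = (2*p)/(-4) = (2*p)*(-¼) = -p/2)
(-147 + H(-10))*h = (-147 - ½*(-10))*50 = (-147 + 5)*50 = -142*50 = -7100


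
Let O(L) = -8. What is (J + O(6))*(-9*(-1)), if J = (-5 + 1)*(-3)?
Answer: 36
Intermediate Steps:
J = 12 (J = -4*(-3) = 12)
(J + O(6))*(-9*(-1)) = (12 - 8)*(-9*(-1)) = 4*9 = 36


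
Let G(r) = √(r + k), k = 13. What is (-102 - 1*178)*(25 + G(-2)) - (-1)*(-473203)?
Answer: -480203 - 280*√11 ≈ -4.8113e+5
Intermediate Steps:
G(r) = √(13 + r) (G(r) = √(r + 13) = √(13 + r))
(-102 - 1*178)*(25 + G(-2)) - (-1)*(-473203) = (-102 - 1*178)*(25 + √(13 - 2)) - (-1)*(-473203) = (-102 - 178)*(25 + √11) - 1*473203 = -280*(25 + √11) - 473203 = (-7000 - 280*√11) - 473203 = -480203 - 280*√11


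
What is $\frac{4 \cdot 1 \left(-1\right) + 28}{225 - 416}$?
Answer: $- \frac{24}{191} \approx -0.12565$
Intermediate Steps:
$\frac{4 \cdot 1 \left(-1\right) + 28}{225 - 416} = \frac{4 \left(-1\right) + 28}{-191} = \left(-4 + 28\right) \left(- \frac{1}{191}\right) = 24 \left(- \frac{1}{191}\right) = - \frac{24}{191}$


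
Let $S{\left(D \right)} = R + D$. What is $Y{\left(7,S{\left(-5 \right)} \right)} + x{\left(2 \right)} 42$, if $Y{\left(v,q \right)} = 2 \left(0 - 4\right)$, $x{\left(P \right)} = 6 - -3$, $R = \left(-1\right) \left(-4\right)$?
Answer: $370$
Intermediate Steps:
$R = 4$
$S{\left(D \right)} = 4 + D$
$x{\left(P \right)} = 9$ ($x{\left(P \right)} = 6 + 3 = 9$)
$Y{\left(v,q \right)} = -8$ ($Y{\left(v,q \right)} = 2 \left(-4\right) = -8$)
$Y{\left(7,S{\left(-5 \right)} \right)} + x{\left(2 \right)} 42 = -8 + 9 \cdot 42 = -8 + 378 = 370$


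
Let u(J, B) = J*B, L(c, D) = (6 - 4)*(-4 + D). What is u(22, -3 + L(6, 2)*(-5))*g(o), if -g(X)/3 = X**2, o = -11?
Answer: -135762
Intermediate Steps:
L(c, D) = -8 + 2*D (L(c, D) = 2*(-4 + D) = -8 + 2*D)
u(J, B) = B*J
g(X) = -3*X**2
u(22, -3 + L(6, 2)*(-5))*g(o) = ((-3 + (-8 + 2*2)*(-5))*22)*(-3*(-11)**2) = ((-3 + (-8 + 4)*(-5))*22)*(-3*121) = ((-3 - 4*(-5))*22)*(-363) = ((-3 + 20)*22)*(-363) = (17*22)*(-363) = 374*(-363) = -135762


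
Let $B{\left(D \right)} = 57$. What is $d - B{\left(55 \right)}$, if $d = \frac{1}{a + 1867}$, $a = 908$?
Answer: $- \frac{158174}{2775} \approx -57.0$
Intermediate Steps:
$d = \frac{1}{2775}$ ($d = \frac{1}{908 + 1867} = \frac{1}{2775} \approx 0.00036036$)
$d - B{\left(55 \right)} = \frac{1}{2775} - 57 = - \frac{158174}{2775}$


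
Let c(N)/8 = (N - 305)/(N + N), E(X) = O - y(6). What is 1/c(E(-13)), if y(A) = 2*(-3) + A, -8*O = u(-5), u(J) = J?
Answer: -1/1948 ≈ -0.00051335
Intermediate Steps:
O = 5/8 (O = -⅛*(-5) = 5/8 ≈ 0.62500)
y(A) = -6 + A
E(X) = 5/8 (E(X) = 5/8 - (-6 + 6) = 5/8 - 1*0 = 5/8 + 0 = 5/8)
c(N) = 4*(-305 + N)/N (c(N) = 8*((N - 305)/(N + N)) = 8*((-305 + N)/((2*N))) = 8*((-305 + N)*(1/(2*N))) = 8*((-305 + N)/(2*N)) = 4*(-305 + N)/N)
1/c(E(-13)) = 1/(4 - 1220/5/8) = 1/(4 - 1220*8/5) = 1/(4 - 1952) = 1/(-1948) = -1/1948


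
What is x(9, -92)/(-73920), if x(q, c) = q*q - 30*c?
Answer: -947/24640 ≈ -0.038433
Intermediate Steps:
x(q, c) = q² - 30*c
x(9, -92)/(-73920) = (9² - 30*(-92))/(-73920) = (81 + 2760)*(-1/73920) = 2841*(-1/73920) = -947/24640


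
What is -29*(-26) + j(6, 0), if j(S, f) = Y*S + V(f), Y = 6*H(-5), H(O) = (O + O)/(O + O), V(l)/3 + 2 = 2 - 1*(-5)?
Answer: 805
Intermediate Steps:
V(l) = 15 (V(l) = -6 + 3*(2 - 1*(-5)) = -6 + 3*(2 + 5) = -6 + 3*7 = -6 + 21 = 15)
H(O) = 1 (H(O) = (2*O)/((2*O)) = (2*O)*(1/(2*O)) = 1)
Y = 6 (Y = 6*1 = 6)
j(S, f) = 15 + 6*S (j(S, f) = 6*S + 15 = 15 + 6*S)
-29*(-26) + j(6, 0) = -29*(-26) + (15 + 6*6) = 754 + (15 + 36) = 754 + 51 = 805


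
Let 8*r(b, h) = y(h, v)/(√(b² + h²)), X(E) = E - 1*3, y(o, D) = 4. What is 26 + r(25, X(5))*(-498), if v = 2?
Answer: 26 - 249*√629/629 ≈ 16.072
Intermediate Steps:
X(E) = -3 + E (X(E) = E - 3 = -3 + E)
r(b, h) = 1/(2*√(b² + h²)) (r(b, h) = (4/(√(b² + h²)))/8 = (4/√(b² + h²))/8 = 1/(2*√(b² + h²)))
26 + r(25, X(5))*(-498) = 26 + (1/(2*√(25² + (-3 + 5)²)))*(-498) = 26 + (1/(2*√(625 + 2²)))*(-498) = 26 + (1/(2*√(625 + 4)))*(-498) = 26 + (1/(2*√629))*(-498) = 26 + ((√629/629)/2)*(-498) = 26 + (√629/1258)*(-498) = 26 - 249*√629/629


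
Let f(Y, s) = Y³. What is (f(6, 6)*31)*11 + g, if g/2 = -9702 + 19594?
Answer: 93440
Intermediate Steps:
g = 19784 (g = 2*(-9702 + 19594) = 2*9892 = 19784)
(f(6, 6)*31)*11 + g = (6³*31)*11 + 19784 = (216*31)*11 + 19784 = 6696*11 + 19784 = 73656 + 19784 = 93440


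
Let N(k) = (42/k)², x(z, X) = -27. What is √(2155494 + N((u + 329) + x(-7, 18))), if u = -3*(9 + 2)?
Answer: √155973703098/269 ≈ 1468.2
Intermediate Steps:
u = -33 (u = -3*11 = -33)
N(k) = 1764/k²
√(2155494 + N((u + 329) + x(-7, 18))) = √(2155494 + 1764/((-33 + 329) - 27)²) = √(2155494 + 1764/(296 - 27)²) = √(2155494 + 1764/269²) = √(2155494 + 1764*(1/72361)) = √(2155494 + 1764/72361) = √(155973703098/72361) = √155973703098/269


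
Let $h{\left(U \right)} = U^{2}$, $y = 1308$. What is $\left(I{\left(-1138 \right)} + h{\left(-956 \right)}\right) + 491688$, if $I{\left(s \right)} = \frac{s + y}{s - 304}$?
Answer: $\frac{1013454819}{721} \approx 1.4056 \cdot 10^{6}$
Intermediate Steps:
$I{\left(s \right)} = \frac{1308 + s}{-304 + s}$ ($I{\left(s \right)} = \frac{s + 1308}{s - 304} = \frac{1308 + s}{-304 + s}$)
$\left(I{\left(-1138 \right)} + h{\left(-956 \right)}\right) + 491688 = \left(\frac{1308 - 1138}{-304 - 1138} + \left(-956\right)^{2}\right) + 491688 = \left(\frac{1}{-1442} \cdot 170 + 913936\right) + 491688 = \left(\left(- \frac{1}{1442}\right) 170 + 913936\right) + 491688 = \left(- \frac{85}{721} + 913936\right) + 491688 = \frac{658947771}{721} + 491688 = \frac{1013454819}{721}$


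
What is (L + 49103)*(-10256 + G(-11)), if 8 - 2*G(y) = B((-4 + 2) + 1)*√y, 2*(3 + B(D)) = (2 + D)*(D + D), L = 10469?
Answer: -610732144 + 119144*I*√11 ≈ -6.1073e+8 + 3.9516e+5*I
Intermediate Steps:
B(D) = -3 + D*(2 + D) (B(D) = -3 + ((2 + D)*(D + D))/2 = -3 + ((2 + D)*(2*D))/2 = -3 + (2*D*(2 + D))/2 = -3 + D*(2 + D))
G(y) = 4 + 2*√y (G(y) = 4 - (-3 + ((-4 + 2) + 1)² + 2*((-4 + 2) + 1))*√y/2 = 4 - (-3 + (-2 + 1)² + 2*(-2 + 1))*√y/2 = 4 - (-3 + (-1)² + 2*(-1))*√y/2 = 4 - (-3 + 1 - 2)*√y/2 = 4 - (-2)*√y = 4 + 2*√y)
(L + 49103)*(-10256 + G(-11)) = (10469 + 49103)*(-10256 + (4 + 2*√(-11))) = 59572*(-10256 + (4 + 2*(I*√11))) = 59572*(-10256 + (4 + 2*I*√11)) = 59572*(-10252 + 2*I*√11) = -610732144 + 119144*I*√11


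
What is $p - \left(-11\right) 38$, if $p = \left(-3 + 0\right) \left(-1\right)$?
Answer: $421$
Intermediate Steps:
$p = 3$ ($p = \left(-3\right) \left(-1\right) = 3$)
$p - \left(-11\right) 38 = 3 - \left(-11\right) 38 = 3 - -418 = 3 + 418 = 421$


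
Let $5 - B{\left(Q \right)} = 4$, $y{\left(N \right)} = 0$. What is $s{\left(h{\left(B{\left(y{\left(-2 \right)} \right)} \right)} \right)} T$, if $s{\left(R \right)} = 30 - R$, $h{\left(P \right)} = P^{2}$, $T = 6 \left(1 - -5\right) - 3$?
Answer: $957$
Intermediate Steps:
$B{\left(Q \right)} = 1$ ($B{\left(Q \right)} = 5 - 4 = 1$)
$T = 33$ ($T = 6 \left(1 + 5\right) - 3 = 6 \cdot 6 - 3 = 36 - 3 = 33$)
$s{\left(h{\left(B{\left(y{\left(-2 \right)} \right)} \right)} \right)} T = \left(30 - 1^{2}\right) 33 = \left(30 - 1\right) 33 = 29 \cdot 33 = 957$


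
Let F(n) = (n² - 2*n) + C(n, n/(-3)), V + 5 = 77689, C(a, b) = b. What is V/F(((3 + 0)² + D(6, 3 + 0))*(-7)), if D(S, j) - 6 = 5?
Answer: 58263/14945 ≈ 3.8985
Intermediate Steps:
D(S, j) = 11 (D(S, j) = 6 + 5 = 11)
V = 77684 (V = -5 + 77689 = 77684)
F(n) = n² - 7*n/3 (F(n) = (n² - 2*n) + n/(-3) = (n² - 2*n) + n*(-⅓) = (n² - 2*n) - n/3 = n² - 7*n/3)
V/F(((3 + 0)² + D(6, 3 + 0))*(-7)) = 77684/(((((3 + 0)² + 11)*(-7))*(-7 + 3*(((3 + 0)² + 11)*(-7)))/3)) = 77684/((((3² + 11)*(-7))*(-7 + 3*((3² + 11)*(-7)))/3)) = 77684/((((9 + 11)*(-7))*(-7 + 3*((9 + 11)*(-7)))/3)) = 77684/(((20*(-7))*(-7 + 3*(20*(-7)))/3)) = 77684/(((⅓)*(-140)*(-7 + 3*(-140)))) = 77684/(((⅓)*(-140)*(-7 - 420))) = 77684/(((⅓)*(-140)*(-427))) = 77684/(59780/3) = 77684*(3/59780) = 58263/14945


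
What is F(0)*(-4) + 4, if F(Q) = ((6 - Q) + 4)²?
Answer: -396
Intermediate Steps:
F(Q) = (10 - Q)²
F(0)*(-4) + 4 = (-10 + 0)²*(-4) + 4 = (-10)²*(-4) + 4 = 100*(-4) + 4 = -400 + 4 = -396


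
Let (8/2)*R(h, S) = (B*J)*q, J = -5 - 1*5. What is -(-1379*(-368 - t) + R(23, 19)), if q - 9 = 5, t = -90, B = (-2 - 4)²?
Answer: -382102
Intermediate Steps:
J = -10 (J = -5 - 5 = -10)
B = 36 (B = (-6)² = 36)
q = 14 (q = 9 + 5 = 14)
R(h, S) = -1260 (R(h, S) = ((36*(-10))*14)/4 = (-360*14)/4 = (¼)*(-5040) = -1260)
-(-1379*(-368 - t) + R(23, 19)) = -(-1379*(-368 - 1*(-90)) - 1260) = -(-1379*(-368 + 90) - 1260) = -(-1379*(-278) - 1260) = -(383362 - 1260) = -1*382102 = -382102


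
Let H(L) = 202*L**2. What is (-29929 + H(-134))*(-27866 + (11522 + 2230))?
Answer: -50770640862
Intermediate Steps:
(-29929 + H(-134))*(-27866 + (11522 + 2230)) = (-29929 + 202*(-134)**2)*(-27866 + (11522 + 2230)) = (-29929 + 202*17956)*(-27866 + 13752) = (-29929 + 3627112)*(-14114) = 3597183*(-14114) = -50770640862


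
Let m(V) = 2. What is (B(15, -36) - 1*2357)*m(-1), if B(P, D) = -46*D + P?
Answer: -1372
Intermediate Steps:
B(P, D) = P - 46*D
(B(15, -36) - 1*2357)*m(-1) = ((15 - 46*(-36)) - 1*2357)*2 = ((15 + 1656) - 2357)*2 = (1671 - 2357)*2 = -686*2 = -1372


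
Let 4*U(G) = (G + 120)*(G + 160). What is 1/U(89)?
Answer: 4/52041 ≈ 7.6863e-5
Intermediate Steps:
U(G) = (120 + G)*(160 + G)/4 (U(G) = ((G + 120)*(G + 160))/4 = ((120 + G)*(160 + G))/4 = (120 + G)*(160 + G)/4)
1/U(89) = 1/(4800 + 70*89 + (¼)*89²) = 1/(4800 + 6230 + (¼)*7921) = 1/(4800 + 6230 + 7921/4) = 1/(52041/4) = 4/52041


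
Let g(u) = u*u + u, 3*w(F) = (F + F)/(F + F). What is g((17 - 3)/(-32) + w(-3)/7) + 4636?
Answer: 523359001/112896 ≈ 4635.8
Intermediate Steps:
w(F) = ⅓ (w(F) = ((F + F)/(F + F))/3 = ((2*F)/((2*F)))/3 = ((2*F)*(1/(2*F)))/3 = (⅓)*1 = ⅓)
g(u) = u + u² (g(u) = u² + u = u + u²)
g((17 - 3)/(-32) + w(-3)/7) + 4636 = ((17 - 3)/(-32) + (⅓)/7)*(1 + ((17 - 3)/(-32) + (⅓)/7)) + 4636 = (14*(-1/32) + (⅓)*(⅐))*(1 + (14*(-1/32) + (⅓)*(⅐))) + 4636 = (-7/16 + 1/21)*(1 + (-7/16 + 1/21)) + 4636 = -131*(1 - 131/336)/336 + 4636 = -131/336*205/336 + 4636 = -26855/112896 + 4636 = 523359001/112896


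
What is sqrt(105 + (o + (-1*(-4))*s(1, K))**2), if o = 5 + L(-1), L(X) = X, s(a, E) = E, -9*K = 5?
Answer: sqrt(8761)/9 ≈ 10.400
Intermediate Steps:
K = -5/9 (K = -1/9*5 = -5/9 ≈ -0.55556)
o = 4 (o = 5 - 1 = 4)
sqrt(105 + (o + (-1*(-4))*s(1, K))**2) = sqrt(105 + (4 - 1*(-4)*(-5/9))**2) = sqrt(105 + (4 + 4*(-5/9))**2) = sqrt(105 + (4 - 20/9)**2) = sqrt(105 + (16/9)**2) = sqrt(105 + 256/81) = sqrt(8761/81) = sqrt(8761)/9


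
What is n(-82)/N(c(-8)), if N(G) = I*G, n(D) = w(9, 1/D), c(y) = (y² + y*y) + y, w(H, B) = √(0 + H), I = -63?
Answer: -1/2520 ≈ -0.00039683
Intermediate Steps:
w(H, B) = √H
c(y) = y + 2*y² (c(y) = (y² + y²) + y = 2*y² + y = y + 2*y²)
n(D) = 3 (n(D) = √9 = 3)
N(G) = -63*G
n(-82)/N(c(-8)) = 3/((-(-504)*(1 + 2*(-8)))) = 3/((-(-504)*(1 - 16))) = 3/((-(-504)*(-15))) = 3/((-63*120)) = 3/(-7560) = 3*(-1/7560) = -1/2520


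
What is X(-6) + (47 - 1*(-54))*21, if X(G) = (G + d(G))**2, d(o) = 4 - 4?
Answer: 2157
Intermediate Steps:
d(o) = 0
X(G) = G**2 (X(G) = (G + 0)**2 = G**2)
X(-6) + (47 - 1*(-54))*21 = (-6)**2 + (47 - 1*(-54))*21 = 36 + (47 + 54)*21 = 36 + 101*21 = 36 + 2121 = 2157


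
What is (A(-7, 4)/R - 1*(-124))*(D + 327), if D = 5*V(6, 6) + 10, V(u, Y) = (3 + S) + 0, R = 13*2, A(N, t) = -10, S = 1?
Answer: 573699/13 ≈ 44131.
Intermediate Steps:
R = 26
V(u, Y) = 4 (V(u, Y) = (3 + 1) + 0 = 4 + 0 = 4)
D = 30 (D = 5*4 + 10 = 20 + 10 = 30)
(A(-7, 4)/R - 1*(-124))*(D + 327) = (-10/26 - 1*(-124))*(30 + 327) = (-10*1/26 + 124)*357 = (-5/13 + 124)*357 = (1607/13)*357 = 573699/13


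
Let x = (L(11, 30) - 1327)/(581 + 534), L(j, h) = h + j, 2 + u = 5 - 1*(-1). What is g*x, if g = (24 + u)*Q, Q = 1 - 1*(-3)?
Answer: -144032/1115 ≈ -129.18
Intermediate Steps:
Q = 4 (Q = 1 + 3 = 4)
u = 4 (u = -2 + (5 - 1*(-1)) = -2 + (5 + 1) = -2 + 6 = 4)
g = 112 (g = (24 + 4)*4 = 28*4 = 112)
x = -1286/1115 (x = ((30 + 11) - 1327)/(581 + 534) = (41 - 1327)/1115 = -1286*1/1115 = -1286/1115 ≈ -1.1534)
g*x = 112*(-1286/1115) = -144032/1115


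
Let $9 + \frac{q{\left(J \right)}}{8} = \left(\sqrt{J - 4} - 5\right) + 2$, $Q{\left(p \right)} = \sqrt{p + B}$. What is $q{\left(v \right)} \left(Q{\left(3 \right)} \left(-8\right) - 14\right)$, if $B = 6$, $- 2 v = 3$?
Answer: $3648 - 152 i \sqrt{22} \approx 3648.0 - 712.94 i$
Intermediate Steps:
$v = - \frac{3}{2}$ ($v = \left(- \frac{1}{2}\right) 3 = - \frac{3}{2} \approx -1.5$)
$Q{\left(p \right)} = \sqrt{6 + p}$ ($Q{\left(p \right)} = \sqrt{p + 6} = \sqrt{6 + p}$)
$q{\left(J \right)} = -96 + 8 \sqrt{-4 + J}$ ($q{\left(J \right)} = -72 + 8 \left(\left(\sqrt{J - 4} - 5\right) + 2\right) = -72 + 8 \left(\left(\sqrt{-4 + J} - 5\right) + 2\right) = -72 + 8 \left(\left(-5 + \sqrt{-4 + J}\right) + 2\right) = -72 + 8 \left(-3 + \sqrt{-4 + J}\right) = -72 + \left(-24 + 8 \sqrt{-4 + J}\right) = -96 + 8 \sqrt{-4 + J}$)
$q{\left(v \right)} \left(Q{\left(3 \right)} \left(-8\right) - 14\right) = \left(-96 + 8 \sqrt{-4 - \frac{3}{2}}\right) \left(\sqrt{6 + 3} \left(-8\right) - 14\right) = \left(-96 + 8 \sqrt{- \frac{11}{2}}\right) \left(\sqrt{9} \left(-8\right) - 14\right) = \left(-96 + 8 \frac{i \sqrt{22}}{2}\right) \left(3 \left(-8\right) - 14\right) = \left(-96 + 4 i \sqrt{22}\right) \left(-24 - 14\right) = \left(-96 + 4 i \sqrt{22}\right) \left(-38\right) = 3648 - 152 i \sqrt{22}$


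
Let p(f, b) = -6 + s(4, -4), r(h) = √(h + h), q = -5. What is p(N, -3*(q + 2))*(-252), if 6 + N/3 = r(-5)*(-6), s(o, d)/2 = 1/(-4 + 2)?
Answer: 1764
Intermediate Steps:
r(h) = √2*√h (r(h) = √(2*h) = √2*√h)
s(o, d) = -1 (s(o, d) = 2/(-4 + 2) = 2/(-2) = 2*(-½) = -1)
N = -18 - 18*I*√10 (N = -18 + 3*((√2*√(-5))*(-6)) = -18 + 3*((√2*(I*√5))*(-6)) = -18 + 3*((I*√10)*(-6)) = -18 + 3*(-6*I*√10) = -18 - 18*I*√10 ≈ -18.0 - 56.921*I)
p(f, b) = -7 (p(f, b) = -6 - 1 = -7)
p(N, -3*(q + 2))*(-252) = -7*(-252) = 1764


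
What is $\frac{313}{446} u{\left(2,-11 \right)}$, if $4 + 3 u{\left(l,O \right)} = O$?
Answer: $- \frac{1565}{446} \approx -3.509$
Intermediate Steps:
$u{\left(l,O \right)} = - \frac{4}{3} + \frac{O}{3}$
$\frac{313}{446} u{\left(2,-11 \right)} = \frac{313}{446} \left(- \frac{4}{3} + \frac{1}{3} \left(-11\right)\right) = 313 \cdot \frac{1}{446} \left(- \frac{4}{3} - \frac{11}{3}\right) = \frac{313}{446} \left(-5\right) = - \frac{1565}{446}$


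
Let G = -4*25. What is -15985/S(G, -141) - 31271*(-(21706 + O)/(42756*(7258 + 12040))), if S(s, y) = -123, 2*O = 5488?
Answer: 2213891811755/16914658404 ≈ 130.89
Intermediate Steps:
O = 2744 (O = (½)*5488 = 2744)
G = -100
-15985/S(G, -141) - 31271*(-(21706 + O)/(42756*(7258 + 12040))) = -15985/(-123) - 31271*(-(21706 + 2744)/(42756*(7258 + 12040))) = -15985*(-1/123) - 31271/((-42756/(24450/19298))) = 15985/123 - 31271/((-42756/(24450*(1/19298)))) = 15985/123 - 31271/((-42756/12225/9649)) = 15985/123 - 31271/((-42756*9649/12225)) = 15985/123 - 31271/(-137517548/4075) = 15985/123 - 31271*(-4075/137517548) = 15985/123 + 127429325/137517548 = 2213891811755/16914658404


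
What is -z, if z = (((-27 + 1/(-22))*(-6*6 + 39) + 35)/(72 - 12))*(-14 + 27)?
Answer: 2639/264 ≈ 9.9962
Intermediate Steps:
z = -2639/264 (z = (((-27 - 1/22)*(-36 + 39) + 35)/60)*13 = ((-595/22*3 + 35)*(1/60))*13 = ((-1785/22 + 35)*(1/60))*13 = -1015/22*1/60*13 = -203/264*13 = -2639/264 ≈ -9.9962)
-z = -1*(-2639/264) = 2639/264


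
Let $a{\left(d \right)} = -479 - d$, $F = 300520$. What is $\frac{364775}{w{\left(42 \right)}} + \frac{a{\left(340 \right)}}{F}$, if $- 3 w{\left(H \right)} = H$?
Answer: $- \frac{54811097233}{2103640} \approx -26055.0$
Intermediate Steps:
$w{\left(H \right)} = - \frac{H}{3}$
$\frac{364775}{w{\left(42 \right)}} + \frac{a{\left(340 \right)}}{F} = \frac{364775}{\left(- \frac{1}{3}\right) 42} + \frac{-479 - 340}{300520} = \frac{364775}{-14} + \left(-479 - 340\right) \frac{1}{300520} = 364775 \left(- \frac{1}{14}\right) - \frac{819}{300520} = - \frac{364775}{14} - \frac{819}{300520} = - \frac{54811097233}{2103640}$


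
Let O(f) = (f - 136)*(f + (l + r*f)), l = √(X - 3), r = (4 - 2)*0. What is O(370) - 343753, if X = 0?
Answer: -257173 + 234*I*√3 ≈ -2.5717e+5 + 405.3*I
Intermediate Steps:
r = 0 (r = 2*0 = 0)
l = I*√3 (l = √(0 - 3) = √(-3) = I*√3 ≈ 1.732*I)
O(f) = (-136 + f)*(f + I*√3) (O(f) = (f - 136)*(f + (I*√3 + 0*f)) = (-136 + f)*(f + (I*√3 + 0)) = (-136 + f)*(f + I*√3))
O(370) - 343753 = (370² - 136*370 - 136*I*√3 + I*370*√3) - 343753 = (136900 - 50320 - 136*I*√3 + 370*I*√3) - 343753 = (86580 + 234*I*√3) - 343753 = -257173 + 234*I*√3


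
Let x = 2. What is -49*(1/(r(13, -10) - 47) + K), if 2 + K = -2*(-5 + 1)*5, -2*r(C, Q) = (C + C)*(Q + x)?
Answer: -106183/57 ≈ -1862.9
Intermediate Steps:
r(C, Q) = -C*(2 + Q) (r(C, Q) = -(C + C)*(Q + 2)/2 = -2*C*(2 + Q)/2 = -C*(2 + Q))
K = 38 (K = -2 - 2*(-5 + 1)*5 = -2 - 2*(-4)*5 = -2 + 8*5 = -2 + 40 = 38)
-49*(1/(r(13, -10) - 47) + K) = -49*(1/(-1*13*(2 - 10) - 47) + 38) = -49*(1/(-1*13*(-8) - 47) + 38) = -49*(1/(104 - 47) + 38) = -49*(1/57 + 38) = -49*2167/57 = -106183/57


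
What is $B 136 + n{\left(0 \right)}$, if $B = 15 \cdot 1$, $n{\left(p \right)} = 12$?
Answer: $2052$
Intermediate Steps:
$B = 15$
$B 136 + n{\left(0 \right)} = 15 \cdot 136 + 12 = 2040 + 12 = 2052$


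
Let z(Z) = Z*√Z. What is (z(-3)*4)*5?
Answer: -60*I*√3 ≈ -103.92*I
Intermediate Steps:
z(Z) = Z^(3/2)
(z(-3)*4)*5 = ((-3)^(3/2)*4)*5 = (-3*I*√3*4)*5 = -12*I*√3*5 = -60*I*√3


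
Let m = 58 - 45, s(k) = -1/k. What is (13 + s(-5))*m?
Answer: 858/5 ≈ 171.60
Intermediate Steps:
m = 13
(13 + s(-5))*m = (13 - 1/(-5))*13 = (13 - 1*(-⅕))*13 = (13 + ⅕)*13 = (66/5)*13 = 858/5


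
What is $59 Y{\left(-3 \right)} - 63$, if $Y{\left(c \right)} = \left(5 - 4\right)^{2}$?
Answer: $-4$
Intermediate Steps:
$Y{\left(c \right)} = 1$ ($Y{\left(c \right)} = 1^{2} = 1$)
$59 Y{\left(-3 \right)} - 63 = 59 \cdot 1 - 63 = 59 - 63 = -4$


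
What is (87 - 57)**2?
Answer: 900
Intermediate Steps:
(87 - 57)**2 = 30**2 = 900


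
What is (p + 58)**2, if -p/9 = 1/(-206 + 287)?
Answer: 271441/81 ≈ 3351.1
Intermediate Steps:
p = -1/9 (p = -9/(-206 + 287) = -9/81 = -9*1/81 = -1/9 ≈ -0.11111)
(p + 58)**2 = (-1/9 + 58)**2 = (521/9)**2 = 271441/81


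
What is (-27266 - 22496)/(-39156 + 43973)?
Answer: -49762/4817 ≈ -10.330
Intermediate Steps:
(-27266 - 22496)/(-39156 + 43973) = -49762/4817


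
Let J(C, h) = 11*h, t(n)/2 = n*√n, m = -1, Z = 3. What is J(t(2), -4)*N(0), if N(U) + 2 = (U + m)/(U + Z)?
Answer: 308/3 ≈ 102.67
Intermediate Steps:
t(n) = 2*n^(3/2) (t(n) = 2*(n*√n) = 2*n^(3/2))
N(U) = -2 + (-1 + U)/(3 + U) (N(U) = -2 + (U - 1)/(U + 3) = -2 + (-1 + U)/(3 + U))
J(t(2), -4)*N(0) = (11*(-4))*((-7 - 1*0)/(3 + 0)) = -44*(-7 + 0)/3 = -44*(-7)/3 = -44*(-7/3) = 308/3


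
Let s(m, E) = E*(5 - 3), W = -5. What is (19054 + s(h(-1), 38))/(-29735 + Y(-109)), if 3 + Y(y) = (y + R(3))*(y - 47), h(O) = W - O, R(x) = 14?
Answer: -9565/7459 ≈ -1.2823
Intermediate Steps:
h(O) = -5 - O
Y(y) = -3 + (-47 + y)*(14 + y) (Y(y) = -3 + (y + 14)*(y - 47) = -3 + (14 + y)*(-47 + y) = -3 + (-47 + y)*(14 + y))
s(m, E) = 2*E (s(m, E) = E*2 = 2*E)
(19054 + s(h(-1), 38))/(-29735 + Y(-109)) = (19054 + 2*38)/(-29735 + (-661 + (-109)² - 33*(-109))) = (19054 + 76)/(-29735 + (-661 + 11881 + 3597)) = 19130/(-29735 + 14817) = 19130/(-14918) = 19130*(-1/14918) = -9565/7459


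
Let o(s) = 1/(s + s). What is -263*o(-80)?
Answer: 263/160 ≈ 1.6437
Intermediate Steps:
o(s) = 1/(2*s)
-263*o(-80) = -263/(2*(-80)) = -263*(-1)/(2*80) = -263*(-1/160) = 263/160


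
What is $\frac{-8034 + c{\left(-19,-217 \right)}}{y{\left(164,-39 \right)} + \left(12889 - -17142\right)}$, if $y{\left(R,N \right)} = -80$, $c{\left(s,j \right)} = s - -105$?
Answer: $- \frac{7948}{29951} \approx -0.26537$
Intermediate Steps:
$c{\left(s,j \right)} = 105 + s$ ($c{\left(s,j \right)} = s + 105 = 105 + s$)
$\frac{-8034 + c{\left(-19,-217 \right)}}{y{\left(164,-39 \right)} + \left(12889 - -17142\right)} = \frac{-8034 + \left(105 - 19\right)}{-80 + \left(12889 - -17142\right)} = \frac{-8034 + 86}{-80 + \left(12889 + 17142\right)} = - \frac{7948}{-80 + 30031} = - \frac{7948}{29951}$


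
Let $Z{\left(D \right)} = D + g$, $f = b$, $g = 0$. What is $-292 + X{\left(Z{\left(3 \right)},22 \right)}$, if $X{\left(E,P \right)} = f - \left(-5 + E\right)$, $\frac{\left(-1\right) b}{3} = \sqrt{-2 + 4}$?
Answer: $-290 - 3 \sqrt{2} \approx -294.24$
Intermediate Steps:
$b = - 3 \sqrt{2}$ ($b = - 3 \sqrt{-2 + 4} = - 3 \sqrt{2} \approx -4.2426$)
$f = - 3 \sqrt{2} \approx -4.2426$
$Z{\left(D \right)} = D$ ($Z{\left(D \right)} = D + 0 = D$)
$X{\left(E,P \right)} = 5 - E - 3 \sqrt{2}$ ($X{\left(E,P \right)} = - 3 \sqrt{2} - \left(-5 + E\right) = 5 - E - 3 \sqrt{2}$)
$-292 + X{\left(Z{\left(3 \right)},22 \right)} = -292 - \left(-2 + 3 \sqrt{2}\right) = -292 + \left(2 - 3 \sqrt{2}\right) = -290 - 3 \sqrt{2}$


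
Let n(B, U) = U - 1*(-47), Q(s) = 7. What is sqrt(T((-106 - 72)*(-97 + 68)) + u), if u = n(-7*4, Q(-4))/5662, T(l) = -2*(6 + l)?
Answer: I*sqrt(82838426059)/2831 ≈ 101.67*I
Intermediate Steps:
n(B, U) = 47 + U (n(B, U) = U + 47 = 47 + U)
T(l) = -12 - 2*l
u = 27/2831 (u = (47 + 7)/5662 = 54*(1/5662) = 27/2831 ≈ 0.0095373)
sqrt(T((-106 - 72)*(-97 + 68)) + u) = sqrt((-12 - 2*(-106 - 72)*(-97 + 68)) + 27/2831) = sqrt((-12 - (-356)*(-29)) + 27/2831) = sqrt((-12 - 2*5162) + 27/2831) = sqrt((-12 - 10324) + 27/2831) = sqrt(-10336 + 27/2831) = sqrt(-29261189/2831) = I*sqrt(82838426059)/2831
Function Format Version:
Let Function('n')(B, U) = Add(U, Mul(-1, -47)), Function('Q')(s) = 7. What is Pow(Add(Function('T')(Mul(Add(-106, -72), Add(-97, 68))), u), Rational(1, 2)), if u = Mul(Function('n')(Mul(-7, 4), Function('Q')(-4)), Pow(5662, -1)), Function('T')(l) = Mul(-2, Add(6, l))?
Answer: Mul(Rational(1, 2831), I, Pow(82838426059, Rational(1, 2))) ≈ Mul(101.67, I)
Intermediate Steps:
Function('n')(B, U) = Add(47, U) (Function('n')(B, U) = Add(U, 47) = Add(47, U))
Function('T')(l) = Add(-12, Mul(-2, l))
u = Rational(27, 2831) (u = Mul(Add(47, 7), Pow(5662, -1)) = Mul(54, Rational(1, 5662)) = Rational(27, 2831) ≈ 0.0095373)
Pow(Add(Function('T')(Mul(Add(-106, -72), Add(-97, 68))), u), Rational(1, 2)) = Pow(Add(Add(-12, Mul(-2, Mul(Add(-106, -72), Add(-97, 68)))), Rational(27, 2831)), Rational(1, 2)) = Pow(Add(Add(-12, Mul(-2, Mul(-178, -29))), Rational(27, 2831)), Rational(1, 2)) = Pow(Add(Add(-12, Mul(-2, 5162)), Rational(27, 2831)), Rational(1, 2)) = Pow(Add(Add(-12, -10324), Rational(27, 2831)), Rational(1, 2)) = Pow(Add(-10336, Rational(27, 2831)), Rational(1, 2)) = Pow(Rational(-29261189, 2831), Rational(1, 2)) = Mul(Rational(1, 2831), I, Pow(82838426059, Rational(1, 2)))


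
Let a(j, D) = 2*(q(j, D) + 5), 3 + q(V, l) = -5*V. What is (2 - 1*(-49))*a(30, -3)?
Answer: -15096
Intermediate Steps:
q(V, l) = -3 - 5*V
a(j, D) = 4 - 10*j (a(j, D) = 2*((-3 - 5*j) + 5) = 2*(2 - 5*j) = 4 - 10*j)
(2 - 1*(-49))*a(30, -3) = (2 - 1*(-49))*(4 - 10*30) = (2 + 49)*(4 - 300) = 51*(-296) = -15096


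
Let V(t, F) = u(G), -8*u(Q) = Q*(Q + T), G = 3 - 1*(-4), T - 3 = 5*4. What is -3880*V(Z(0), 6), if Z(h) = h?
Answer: 101850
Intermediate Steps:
T = 23 (T = 3 + 5*4 = 3 + 20 = 23)
G = 7 (G = 3 + 4 = 7)
u(Q) = -Q*(23 + Q)/8 (u(Q) = -Q*(Q + 23)/8 = -Q*(23 + Q)/8)
V(t, F) = -105/4 (V(t, F) = -⅛*7*(23 + 7) = -⅛*7*30 = -105/4)
-3880*V(Z(0), 6) = -3880*(-105/4) = 101850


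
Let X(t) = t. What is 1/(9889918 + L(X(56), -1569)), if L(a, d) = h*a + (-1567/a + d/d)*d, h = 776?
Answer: 56/558639703 ≈ 1.0024e-7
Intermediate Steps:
L(a, d) = 776*a + d*(1 - 1567/a) (L(a, d) = 776*a + (-1567/a + d/d)*d = 776*a + (-1567/a + 1)*d = 776*a + (1 - 1567/a)*d = 776*a + d*(1 - 1567/a))
1/(9889918 + L(X(56), -1569)) = 1/(9889918 + (-1569 + 776*56 - 1567*(-1569)/56)) = 1/(9889918 + (-1569 + 43456 - 1567*(-1569)*1/56)) = 1/(9889918 + (-1569 + 43456 + 2458623/56)) = 1/(9889918 + 4804295/56) = 1/(558639703/56) = 56/558639703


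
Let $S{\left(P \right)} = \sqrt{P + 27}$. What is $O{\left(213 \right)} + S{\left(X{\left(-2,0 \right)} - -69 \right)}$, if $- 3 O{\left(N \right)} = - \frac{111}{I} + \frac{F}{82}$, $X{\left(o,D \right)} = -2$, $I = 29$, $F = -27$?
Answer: $\frac{3295}{2378} + \sqrt{94} \approx 11.081$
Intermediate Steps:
$S{\left(P \right)} = \sqrt{27 + P}$
$O{\left(N \right)} = \frac{3295}{2378}$ ($O{\left(N \right)} = - \frac{- \frac{111}{29} - \frac{27}{82}}{3} = \left(- \frac{1}{3}\right) \left(- \frac{9885}{2378}\right) = \frac{3295}{2378}$)
$O{\left(213 \right)} + S{\left(X{\left(-2,0 \right)} - -69 \right)} = \frac{3295}{2378} + \sqrt{27 - -67} = \frac{3295}{2378} + \sqrt{27 + \left(-2 + 69\right)} = \frac{3295}{2378} + \sqrt{27 + 67} = \frac{3295}{2378} + \sqrt{94}$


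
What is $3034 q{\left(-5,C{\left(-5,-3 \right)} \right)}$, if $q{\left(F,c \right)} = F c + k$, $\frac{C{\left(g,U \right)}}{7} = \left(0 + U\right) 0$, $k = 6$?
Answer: $18204$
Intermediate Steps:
$C{\left(g,U \right)} = 0$ ($C{\left(g,U \right)} = 7 \left(0 + U\right) 0 = 7 U 0 = 7 \cdot 0 = 0$)
$q{\left(F,c \right)} = 6 + F c$ ($q{\left(F,c \right)} = F c + 6 = 6 + F c$)
$3034 q{\left(-5,C{\left(-5,-3 \right)} \right)} = 3034 \left(6 - 0\right) = 3034 \left(6 + 0\right) = 3034 \cdot 6 = 18204$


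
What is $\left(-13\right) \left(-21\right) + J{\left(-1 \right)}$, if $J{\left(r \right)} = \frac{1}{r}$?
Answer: $272$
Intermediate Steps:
$\left(-13\right) \left(-21\right) + J{\left(-1 \right)} = \left(-13\right) \left(-21\right) + \frac{1}{-1} = 273 - 1 = 272$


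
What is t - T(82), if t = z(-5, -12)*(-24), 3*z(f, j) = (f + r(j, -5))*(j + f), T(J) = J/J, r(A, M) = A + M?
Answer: -2993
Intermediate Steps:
T(J) = 1
z(f, j) = (f + j)*(-5 + f + j)/3 (z(f, j) = ((f + (j - 5))*(j + f))/3 = ((f + (-5 + j))*(f + j))/3 = ((-5 + f + j)*(f + j))/3 = ((f + j)*(-5 + f + j))/3 = (f + j)*(-5 + f + j)/3)
t = -2992 (t = ((⅓)*(-5)² + (⅓)*(-5)*(-12) + (⅓)*(-5)*(-5 - 12) + (⅓)*(-12)*(-5 - 12))*(-24) = ((⅓)*25 + 20 + (⅓)*(-5)*(-17) + (⅓)*(-12)*(-17))*(-24) = (25/3 + 20 + 85/3 + 68)*(-24) = (374/3)*(-24) = -2992)
t - T(82) = -2992 - 1*1 = -2992 - 1 = -2993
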